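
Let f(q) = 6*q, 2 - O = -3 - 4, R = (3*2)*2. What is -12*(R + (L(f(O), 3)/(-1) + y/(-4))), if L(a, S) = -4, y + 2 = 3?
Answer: -189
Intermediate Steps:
y = 1 (y = -2 + 3 = 1)
R = 12 (R = 6*2 = 12)
O = 9 (O = 2 - (-3 - 4) = 2 - 1*(-7) = 2 + 7 = 9)
-12*(R + (L(f(O), 3)/(-1) + y/(-4))) = -12*(12 + (-4/(-1) + 1/(-4))) = -12*(12 + (-4*(-1) + 1*(-1/4))) = -12*(12 + (4 - 1/4)) = -12*(12 + 15/4) = -12*63/4 = -189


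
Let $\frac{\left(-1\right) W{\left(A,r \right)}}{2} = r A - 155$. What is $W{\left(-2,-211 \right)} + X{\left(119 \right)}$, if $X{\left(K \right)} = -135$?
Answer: $-669$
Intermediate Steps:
$W{\left(A,r \right)} = 310 - 2 A r$ ($W{\left(A,r \right)} = - 2 \left(r A - 155\right) = - 2 \left(A r - 155\right) = - 2 \left(-155 + A r\right) = 310 - 2 A r$)
$W{\left(-2,-211 \right)} + X{\left(119 \right)} = \left(310 - \left(-4\right) \left(-211\right)\right) - 135 = \left(310 - 844\right) - 135 = -534 - 135 = -669$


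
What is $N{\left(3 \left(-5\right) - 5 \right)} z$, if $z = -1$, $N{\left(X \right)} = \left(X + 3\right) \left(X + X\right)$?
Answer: $-680$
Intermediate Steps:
$N{\left(X \right)} = 2 X \left(3 + X\right)$ ($N{\left(X \right)} = \left(3 + X\right) 2 X = 2 X \left(3 + X\right)$)
$N{\left(3 \left(-5\right) - 5 \right)} z = 2 \left(3 \left(-5\right) - 5\right) \left(3 + \left(3 \left(-5\right) - 5\right)\right) \left(-1\right) = 2 \left(-15 - 5\right) \left(3 - 20\right) \left(-1\right) = 2 \left(-20\right) \left(3 - 20\right) \left(-1\right) = 2 \left(-20\right) \left(-17\right) \left(-1\right) = 680 \left(-1\right) = -680$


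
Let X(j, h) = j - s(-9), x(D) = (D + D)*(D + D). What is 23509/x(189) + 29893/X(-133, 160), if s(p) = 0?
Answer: -609729245/2714796 ≈ -224.59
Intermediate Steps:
x(D) = 4*D² (x(D) = (2*D)*(2*D) = 4*D²)
X(j, h) = j (X(j, h) = j - 1*0 = j + 0 = j)
23509/x(189) + 29893/X(-133, 160) = 23509/((4*189²)) + 29893/(-133) = 23509/((4*35721)) + 29893*(-1/133) = 23509/142884 - 29893/133 = -609729245/2714796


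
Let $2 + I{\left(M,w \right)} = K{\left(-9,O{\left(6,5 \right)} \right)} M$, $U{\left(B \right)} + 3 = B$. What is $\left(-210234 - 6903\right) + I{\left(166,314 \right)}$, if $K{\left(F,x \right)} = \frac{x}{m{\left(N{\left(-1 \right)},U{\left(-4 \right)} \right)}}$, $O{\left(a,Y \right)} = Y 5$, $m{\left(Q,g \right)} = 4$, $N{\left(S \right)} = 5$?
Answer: $- \frac{432203}{2} \approx -2.161 \cdot 10^{5}$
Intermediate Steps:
$U{\left(B \right)} = -3 + B$
$O{\left(a,Y \right)} = 5 Y$
$K{\left(F,x \right)} = \frac{x}{4}$
$I{\left(M,w \right)} = -2 + \frac{25 M}{4}$ ($I{\left(M,w \right)} = -2 + \frac{5 \cdot 5}{4} M = -2 + \frac{1}{4} \cdot 25 M = -2 + \frac{25 M}{4}$)
$\left(-210234 - 6903\right) + I{\left(166,314 \right)} = \left(-210234 - 6903\right) + \left(-2 + \frac{25}{4} \cdot 166\right) = -217137 + \left(-2 + \frac{2075}{2}\right) = -217137 + \frac{2071}{2} = - \frac{432203}{2}$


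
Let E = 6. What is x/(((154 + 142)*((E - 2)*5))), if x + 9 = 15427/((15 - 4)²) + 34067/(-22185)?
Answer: 8485579/429501600 ≈ 0.019757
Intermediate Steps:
x = 313966423/2684385 (x = -9 + (15427/((15 - 4)²) + 34067/(-22185)) = -9 + (15427/(11²) + 34067*(-1/22185)) = -9 + (15427/121 - 34067/22185) = -9 + 338125888/2684385 = 313966423/2684385 ≈ 116.96)
x/(((154 + 142)*((E - 2)*5))) = 313966423/(2684385*(((154 + 142)*((6 - 2)*5)))) = 313966423/(2684385*((296*(4*5)))) = 313966423/(2684385*((296*20))) = (313966423/2684385)/5920 = (313966423/2684385)*(1/5920) = 8485579/429501600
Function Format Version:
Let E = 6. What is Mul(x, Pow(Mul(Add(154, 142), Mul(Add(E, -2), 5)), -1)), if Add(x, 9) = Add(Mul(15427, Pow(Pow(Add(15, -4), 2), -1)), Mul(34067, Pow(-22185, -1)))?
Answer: Rational(8485579, 429501600) ≈ 0.019757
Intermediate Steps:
x = Rational(313966423, 2684385) (x = Add(-9, Add(Mul(15427, Pow(Pow(Add(15, -4), 2), -1)), Mul(34067, Pow(-22185, -1)))) = Add(-9, Add(Mul(15427, Pow(Pow(11, 2), -1)), Mul(34067, Rational(-1, 22185)))) = Add(-9, Add(Mul(15427, Pow(121, -1)), Rational(-34067, 22185))) = Add(-9, Add(Mul(15427, Rational(1, 121)), Rational(-34067, 22185))) = Add(-9, Add(Rational(15427, 121), Rational(-34067, 22185))) = Add(-9, Rational(338125888, 2684385)) = Rational(313966423, 2684385) ≈ 116.96)
Mul(x, Pow(Mul(Add(154, 142), Mul(Add(E, -2), 5)), -1)) = Mul(Rational(313966423, 2684385), Pow(Mul(Add(154, 142), Mul(Add(6, -2), 5)), -1)) = Mul(Rational(313966423, 2684385), Pow(Mul(296, Mul(4, 5)), -1)) = Mul(Rational(313966423, 2684385), Pow(Mul(296, 20), -1)) = Mul(Rational(313966423, 2684385), Pow(5920, -1)) = Mul(Rational(313966423, 2684385), Rational(1, 5920)) = Rational(8485579, 429501600)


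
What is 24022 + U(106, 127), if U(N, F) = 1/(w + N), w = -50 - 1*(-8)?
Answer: 1537409/64 ≈ 24022.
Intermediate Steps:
w = -42 (w = -50 + 8 = -42)
U(N, F) = 1/(-42 + N)
24022 + U(106, 127) = 24022 + 1/(-42 + 106) = 24022 + 1/64 = 1537409/64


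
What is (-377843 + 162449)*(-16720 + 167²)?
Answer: -2405735586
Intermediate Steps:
(-377843 + 162449)*(-16720 + 167²) = -215394*(-16720 + 27889) = -215394*11169 = -2405735586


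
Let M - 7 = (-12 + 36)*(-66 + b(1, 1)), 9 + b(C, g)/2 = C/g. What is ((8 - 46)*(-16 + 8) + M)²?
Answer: 2745649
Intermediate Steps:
b(C, g) = -18 + 2*C/g (b(C, g) = -18 + 2*(C/g) = -18 + 2*C/g)
M = -1961 (M = 7 + (-12 + 36)*(-66 + (-18 + 2*1/1)) = 7 + 24*(-66 + (-18 + 2*1*1)) = 7 + 24*(-66 + (-18 + 2)) = 7 + 24*(-66 - 16) = 7 + 24*(-82) = 7 - 1968 = -1961)
((8 - 46)*(-16 + 8) + M)² = ((8 - 46)*(-16 + 8) - 1961)² = (-38*(-8) - 1961)² = (304 - 1961)² = (-1657)² = 2745649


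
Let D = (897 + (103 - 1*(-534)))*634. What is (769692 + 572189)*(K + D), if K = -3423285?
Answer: -3288586681249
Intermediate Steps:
D = 972556 (D = (897 + (103 + 534))*634 = (897 + 637)*634 = 1534*634 = 972556)
(769692 + 572189)*(K + D) = (769692 + 572189)*(-3423285 + 972556) = 1341881*(-2450729) = -3288586681249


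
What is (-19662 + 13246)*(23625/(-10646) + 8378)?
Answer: -286052750104/5323 ≈ -5.3739e+7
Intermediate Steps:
(-19662 + 13246)*(23625/(-10646) + 8378) = -6416*(23625*(-1/10646) + 8378) = -6416*(-23625/10646 + 8378) = -6416*89168563/10646 = -286052750104/5323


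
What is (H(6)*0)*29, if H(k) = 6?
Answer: 0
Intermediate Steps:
(H(6)*0)*29 = (6*0)*29 = 0*29 = 0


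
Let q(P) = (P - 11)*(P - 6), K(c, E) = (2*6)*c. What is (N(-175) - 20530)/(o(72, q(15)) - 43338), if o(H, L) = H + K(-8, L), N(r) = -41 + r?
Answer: 943/1971 ≈ 0.47844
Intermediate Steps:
K(c, E) = 12*c
q(P) = (-11 + P)*(-6 + P)
o(H, L) = -96 + H (o(H, L) = H + 12*(-8) = H - 96 = -96 + H)
(N(-175) - 20530)/(o(72, q(15)) - 43338) = ((-41 - 175) - 20530)/((-96 + 72) - 43338) = (-216 - 20530)/(-24 - 43338) = -20746/(-43362) = -20746*(-1/43362) = 943/1971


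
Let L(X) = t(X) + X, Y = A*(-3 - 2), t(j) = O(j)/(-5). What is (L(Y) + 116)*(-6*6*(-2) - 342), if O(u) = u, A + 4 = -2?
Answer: -37800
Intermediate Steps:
A = -6 (A = -4 - 2 = -6)
t(j) = -j/5 (t(j) = j/(-5) = j*(-1/5) = -j/5)
Y = 30 (Y = -6*(-3 - 2) = -6*(-5) = 30)
L(X) = 4*X/5 (L(X) = -X/5 + X = 4*X/5)
(L(Y) + 116)*(-6*6*(-2) - 342) = ((4/5)*30 + 116)*(-6*6*(-2) - 342) = (24 + 116)*(-36*(-2) - 342) = 140*(72 - 342) = 140*(-270) = -37800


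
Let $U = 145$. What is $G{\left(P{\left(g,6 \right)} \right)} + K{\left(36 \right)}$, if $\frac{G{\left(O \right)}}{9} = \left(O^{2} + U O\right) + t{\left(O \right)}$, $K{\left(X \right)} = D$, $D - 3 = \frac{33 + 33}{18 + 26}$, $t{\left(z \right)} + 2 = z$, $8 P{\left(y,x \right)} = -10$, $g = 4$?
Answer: $- \frac{26271}{16} \approx -1641.9$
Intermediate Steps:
$P{\left(y,x \right)} = - \frac{5}{4}$ ($P{\left(y,x \right)} = \frac{1}{8} \left(-10\right) = - \frac{5}{4}$)
$t{\left(z \right)} = -2 + z$
$D = \frac{9}{2}$ ($D = 3 + \frac{33 + 33}{18 + 26} = 3 + \frac{66}{44} = 3 + 66 \cdot \frac{1}{44} = 3 + \frac{3}{2} = \frac{9}{2} \approx 4.5$)
$K{\left(X \right)} = \frac{9}{2}$
$G{\left(O \right)} = -18 + 9 O^{2} + 1314 O$ ($G{\left(O \right)} = 9 \left(\left(O^{2} + 145 O\right) + \left(-2 + O\right)\right) = 9 \left(-2 + O^{2} + 146 O\right) = -18 + 9 O^{2} + 1314 O$)
$G{\left(P{\left(g,6 \right)} \right)} + K{\left(36 \right)} = \left(-18 + 9 \left(- \frac{5}{4}\right)^{2} + 1314 \left(- \frac{5}{4}\right)\right) + \frac{9}{2} = \left(-18 + 9 \cdot \frac{25}{16} - \frac{3285}{2}\right) + \frac{9}{2} = \left(-18 + \frac{225}{16} - \frac{3285}{2}\right) + \frac{9}{2} = - \frac{26343}{16} + \frac{9}{2} = - \frac{26271}{16}$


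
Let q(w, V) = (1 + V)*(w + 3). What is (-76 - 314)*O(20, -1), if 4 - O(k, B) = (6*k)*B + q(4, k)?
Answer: 8970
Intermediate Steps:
q(w, V) = (1 + V)*(3 + w)
O(k, B) = -3 - 7*k - 6*B*k (O(k, B) = 4 - ((6*k)*B + (3 + 4 + 3*k + k*4)) = 4 - (6*B*k + (3 + 4 + 3*k + 4*k)) = 4 - (6*B*k + (7 + 7*k)) = 4 - (7 + 7*k + 6*B*k) = 4 + (-7 - 7*k - 6*B*k) = -3 - 7*k - 6*B*k)
(-76 - 314)*O(20, -1) = (-76 - 314)*(-3 - 7*20 - 6*(-1)*20) = -390*(-3 - 140 + 120) = -390*(-23) = 8970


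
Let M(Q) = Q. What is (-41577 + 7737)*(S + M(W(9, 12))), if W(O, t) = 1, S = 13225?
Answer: -447567840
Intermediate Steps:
(-41577 + 7737)*(S + M(W(9, 12))) = (-41577 + 7737)*(13225 + 1) = -33840*13226 = -447567840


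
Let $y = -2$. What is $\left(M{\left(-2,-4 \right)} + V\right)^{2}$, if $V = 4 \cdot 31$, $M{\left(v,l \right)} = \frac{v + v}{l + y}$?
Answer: $\frac{139876}{9} \approx 15542.0$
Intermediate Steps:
$M{\left(v,l \right)} = \frac{2 v}{-2 + l}$ ($M{\left(v,l \right)} = \frac{v + v}{l - 2} = \frac{2 v}{-2 + l}$)
$V = 124$
$\left(M{\left(-2,-4 \right)} + V\right)^{2} = \left(2 \left(-2\right) \frac{1}{-2 - 4} + 124\right)^{2} = \left(2 \left(-2\right) \frac{1}{-6} + 124\right)^{2} = \left(2 \left(-2\right) \left(- \frac{1}{6}\right) + 124\right)^{2} = \left(\frac{2}{3} + 124\right)^{2} = \left(\frac{374}{3}\right)^{2} = \frac{139876}{9}$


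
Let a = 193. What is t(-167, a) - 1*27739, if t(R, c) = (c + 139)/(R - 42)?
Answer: -5797783/209 ≈ -27741.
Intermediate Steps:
t(R, c) = (139 + c)/(-42 + R)
t(-167, a) - 1*27739 = (139 + 193)/(-42 - 167) - 1*27739 = 332/(-209) - 27739 = -1/209*332 - 27739 = -332/209 - 27739 = -5797783/209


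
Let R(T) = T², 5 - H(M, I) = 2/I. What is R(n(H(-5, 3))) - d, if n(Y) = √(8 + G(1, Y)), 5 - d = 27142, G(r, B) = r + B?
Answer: 81451/3 ≈ 27150.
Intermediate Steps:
H(M, I) = 5 - 2/I
G(r, B) = B + r
d = -27137 (d = 5 - 1*27142 = 5 - 27142 = -27137)
n(Y) = √(9 + Y) (n(Y) = √(8 + (Y + 1)) = √(8 + (1 + Y)) = √(9 + Y))
R(n(H(-5, 3))) - d = (√(9 + (5 - 2/3)))² - 1*(-27137) = (√(9 + (5 - 2*⅓)))² + 27137 = (√(9 + (5 - ⅔)))² + 27137 = (√(9 + 13/3))² + 27137 = (√(40/3))² + 27137 = (2*√30/3)² + 27137 = 40/3 + 27137 = 81451/3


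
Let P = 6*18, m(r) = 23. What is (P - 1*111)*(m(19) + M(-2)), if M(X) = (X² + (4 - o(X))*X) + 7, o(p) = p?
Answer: -66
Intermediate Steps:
P = 108
M(X) = 7 + X² + X*(4 - X) (M(X) = (X² + (4 - X)*X) + 7 = (X² + X*(4 - X)) + 7 = 7 + X² + X*(4 - X))
(P - 1*111)*(m(19) + M(-2)) = (108 - 1*111)*(23 + (7 + 4*(-2))) = (108 - 111)*(23 + (7 - 8)) = -3*(23 - 1) = -3*22 = -66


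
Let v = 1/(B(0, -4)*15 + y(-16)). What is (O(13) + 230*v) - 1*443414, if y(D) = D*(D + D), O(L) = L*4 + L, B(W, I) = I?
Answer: -100196759/226 ≈ -4.4335e+5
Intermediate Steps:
O(L) = 5*L (O(L) = 4*L + L = 5*L)
y(D) = 2*D² (y(D) = D*(2*D) = 2*D²)
v = 1/452 (v = 1/(-4*15 + 2*(-16)²) = 1/(-60 + 2*256) = 1/(-60 + 512) = 1/452 ≈ 0.0022124)
(O(13) + 230*v) - 1*443414 = (5*13 + 230*(1/452)) - 1*443414 = (65 + 115/226) - 443414 = 14805/226 - 443414 = -100196759/226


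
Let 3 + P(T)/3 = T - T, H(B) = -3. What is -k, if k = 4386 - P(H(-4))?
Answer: -4395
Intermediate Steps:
P(T) = -9 (P(T) = -9 + 3*(T - T) = -9 + 3*0 = -9 + 0 = -9)
k = 4395 (k = 4386 - 1*(-9) = 4386 + 9 = 4395)
-k = -1*4395 = -4395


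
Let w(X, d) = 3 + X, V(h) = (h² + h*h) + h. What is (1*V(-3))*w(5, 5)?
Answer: 120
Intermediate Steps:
V(h) = h + 2*h² (V(h) = (h² + h²) + h = 2*h² + h = h + 2*h²)
(1*V(-3))*w(5, 5) = (1*(-3*(1 + 2*(-3))))*(3 + 5) = (1*(-3*(1 - 6)))*8 = (1*(-3*(-5)))*8 = (1*15)*8 = 15*8 = 120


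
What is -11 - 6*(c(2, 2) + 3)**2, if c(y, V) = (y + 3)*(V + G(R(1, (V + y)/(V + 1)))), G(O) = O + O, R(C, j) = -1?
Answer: -65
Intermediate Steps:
G(O) = 2*O
c(y, V) = (-2 + V)*(3 + y) (c(y, V) = (y + 3)*(V + 2*(-1)) = (3 + y)*(V - 2) = (3 + y)*(-2 + V) = (-2 + V)*(3 + y))
-11 - 6*(c(2, 2) + 3)**2 = -11 - 6*((-6 - 2*2 + 3*2 + 2*2) + 3)**2 = -11 - 6*((-6 - 4 + 6 + 4) + 3)**2 = -11 - 6*(0 + 3)**2 = -11 - 6*3**2 = -11 - 6*9 = -11 - 54 = -65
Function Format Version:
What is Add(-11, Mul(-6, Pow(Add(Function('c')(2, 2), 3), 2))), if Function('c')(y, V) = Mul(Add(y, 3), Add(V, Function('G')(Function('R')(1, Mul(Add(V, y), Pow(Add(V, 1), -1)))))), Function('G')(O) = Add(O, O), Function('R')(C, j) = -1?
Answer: -65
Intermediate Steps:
Function('G')(O) = Mul(2, O)
Function('c')(y, V) = Mul(Add(-2, V), Add(3, y)) (Function('c')(y, V) = Mul(Add(y, 3), Add(V, Mul(2, -1))) = Mul(Add(3, y), Add(V, -2)) = Mul(Add(3, y), Add(-2, V)) = Mul(Add(-2, V), Add(3, y)))
Add(-11, Mul(-6, Pow(Add(Function('c')(2, 2), 3), 2))) = Add(-11, Mul(-6, Pow(Add(Add(-6, Mul(-2, 2), Mul(3, 2), Mul(2, 2)), 3), 2))) = Add(-11, Mul(-6, Pow(Add(Add(-6, -4, 6, 4), 3), 2))) = Add(-11, Mul(-6, Pow(Add(0, 3), 2))) = Add(-11, Mul(-6, Pow(3, 2))) = Add(-11, Mul(-6, 9)) = Add(-11, -54) = -65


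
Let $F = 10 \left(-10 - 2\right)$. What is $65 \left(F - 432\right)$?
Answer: $-35880$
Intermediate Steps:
$F = -120$ ($F = 10 \left(-12\right) = -120$)
$65 \left(F - 432\right) = 65 \left(-120 - 432\right) = 65 \left(-552\right) = -35880$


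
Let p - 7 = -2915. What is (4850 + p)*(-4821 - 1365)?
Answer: -12013212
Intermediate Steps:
p = -2908 (p = 7 - 2915 = -2908)
(4850 + p)*(-4821 - 1365) = (4850 - 2908)*(-4821 - 1365) = 1942*(-6186) = -12013212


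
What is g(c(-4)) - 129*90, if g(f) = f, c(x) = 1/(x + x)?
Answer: -92881/8 ≈ -11610.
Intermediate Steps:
c(x) = 1/(2*x)
g(c(-4)) - 129*90 = (½)/(-4) - 129*90 = (½)*(-¼) - 11610 = -⅛ - 11610 = -92881/8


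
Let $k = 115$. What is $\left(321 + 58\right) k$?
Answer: $43585$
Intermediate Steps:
$\left(321 + 58\right) k = \left(321 + 58\right) 115 = 379 \cdot 115 = 43585$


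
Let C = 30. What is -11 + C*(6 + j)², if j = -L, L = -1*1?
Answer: 1459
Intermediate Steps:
L = -1
j = 1 (j = -1*(-1) = 1)
-11 + C*(6 + j)² = -11 + 30*(6 + 1)² = -11 + 30*7² = -11 + 30*49 = -11 + 1470 = 1459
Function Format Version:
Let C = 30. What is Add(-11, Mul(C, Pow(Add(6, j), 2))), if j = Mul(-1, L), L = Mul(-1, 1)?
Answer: 1459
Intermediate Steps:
L = -1
j = 1 (j = Mul(-1, -1) = 1)
Add(-11, Mul(C, Pow(Add(6, j), 2))) = Add(-11, Mul(30, Pow(Add(6, 1), 2))) = Add(-11, Mul(30, Pow(7, 2))) = Add(-11, Mul(30, 49)) = Add(-11, 1470) = 1459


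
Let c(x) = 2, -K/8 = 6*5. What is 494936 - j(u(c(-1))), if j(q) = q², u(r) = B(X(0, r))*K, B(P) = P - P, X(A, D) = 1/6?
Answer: 494936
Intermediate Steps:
X(A, D) = ⅙
K = -240 (K = -48*5 = -8*30 = -240)
B(P) = 0
u(r) = 0 (u(r) = 0*(-240) = 0)
494936 - j(u(c(-1))) = 494936 - 1*0² = 494936 - 1*0 = 494936 + 0 = 494936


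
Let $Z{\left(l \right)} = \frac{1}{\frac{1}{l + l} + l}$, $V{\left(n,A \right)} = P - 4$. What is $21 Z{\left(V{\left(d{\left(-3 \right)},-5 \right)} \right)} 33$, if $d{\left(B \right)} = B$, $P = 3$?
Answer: $-462$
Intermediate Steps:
$V{\left(n,A \right)} = -1$ ($V{\left(n,A \right)} = 3 - 4 = -1$)
$Z{\left(l \right)} = \frac{1}{l + \frac{1}{2 l}}$ ($Z{\left(l \right)} = \frac{1}{\frac{1}{2 l} + l} = \frac{1}{l + \frac{1}{2 l}}$)
$21 Z{\left(V{\left(d{\left(-3 \right)},-5 \right)} \right)} 33 = 21 \cdot 2 \left(-1\right) \frac{1}{1 + 2 \left(-1\right)^{2}} \cdot 33 = 21 \cdot 2 \left(-1\right) \frac{1}{1 + 2 \cdot 1} \cdot 33 = 21 \cdot 2 \left(-1\right) \frac{1}{1 + 2} \cdot 33 = 21 \cdot 2 \left(-1\right) \frac{1}{3} \cdot 33 = 21 \left(- \frac{2}{3}\right) 33 = \left(-14\right) 33 = -462$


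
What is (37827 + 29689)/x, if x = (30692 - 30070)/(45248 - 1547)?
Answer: 1475258358/311 ≈ 4.7436e+6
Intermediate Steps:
x = 622/43701 ≈ 0.014233
(37827 + 29689)/x = (37827 + 29689)/(622/43701) = 67516*(43701/622) = 1475258358/311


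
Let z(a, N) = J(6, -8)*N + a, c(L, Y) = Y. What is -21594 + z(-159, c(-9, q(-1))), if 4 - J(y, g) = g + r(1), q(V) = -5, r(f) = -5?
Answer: -21838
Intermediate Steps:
J(y, g) = 9 - g (J(y, g) = 4 - (g - 5) = 4 - (-5 + g) = 4 + (5 - g) = 9 - g)
z(a, N) = a + 17*N (z(a, N) = (9 - 1*(-8))*N + a = (9 + 8)*N + a = 17*N + a = a + 17*N)
-21594 + z(-159, c(-9, q(-1))) = -21594 + (-159 + 17*(-5)) = -21594 + (-159 - 85) = -21594 - 244 = -21838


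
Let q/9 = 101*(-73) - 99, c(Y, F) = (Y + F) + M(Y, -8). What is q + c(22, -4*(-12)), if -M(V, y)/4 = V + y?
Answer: -67234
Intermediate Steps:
M(V, y) = -4*V - 4*y (M(V, y) = -4*(V + y) = -4*V - 4*y)
c(Y, F) = 32 + F - 3*Y (c(Y, F) = (Y + F) + (-4*Y - 4*(-8)) = (F + Y) + (-4*Y + 32) = (F + Y) + (32 - 4*Y) = 32 + F - 3*Y)
q = -67248 (q = 9*(101*(-73) - 99) = 9*(-7373 - 99) = 9*(-7472) = -67248)
q + c(22, -4*(-12)) = -67248 + (32 - 4*(-12) - 3*22) = -67248 + (32 + 48 - 66) = -67248 + 14 = -67234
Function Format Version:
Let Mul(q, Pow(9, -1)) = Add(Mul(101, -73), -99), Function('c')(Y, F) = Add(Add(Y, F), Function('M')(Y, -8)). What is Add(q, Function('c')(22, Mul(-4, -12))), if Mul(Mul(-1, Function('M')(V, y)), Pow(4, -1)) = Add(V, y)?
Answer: -67234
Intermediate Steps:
Function('M')(V, y) = Add(Mul(-4, V), Mul(-4, y)) (Function('M')(V, y) = Mul(-4, Add(V, y)) = Add(Mul(-4, V), Mul(-4, y)))
Function('c')(Y, F) = Add(32, F, Mul(-3, Y)) (Function('c')(Y, F) = Add(Add(Y, F), Add(Mul(-4, Y), Mul(-4, -8))) = Add(Add(F, Y), Add(Mul(-4, Y), 32)) = Add(Add(F, Y), Add(32, Mul(-4, Y))) = Add(32, F, Mul(-3, Y)))
q = -67248 (q = Mul(9, Add(Mul(101, -73), -99)) = Mul(9, Add(-7373, -99)) = Mul(9, -7472) = -67248)
Add(q, Function('c')(22, Mul(-4, -12))) = Add(-67248, Add(32, Mul(-4, -12), Mul(-3, 22))) = Add(-67248, Add(32, 48, -66)) = Add(-67248, 14) = -67234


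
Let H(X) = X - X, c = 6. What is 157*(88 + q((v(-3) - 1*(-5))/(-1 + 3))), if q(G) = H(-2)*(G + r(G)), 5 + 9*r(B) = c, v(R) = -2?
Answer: 13816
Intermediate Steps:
H(X) = 0
r(B) = ⅑ (r(B) = -5/9 + (⅑)*6 = -5/9 + ⅔ = ⅑)
q(G) = 0 (q(G) = 0*(G + ⅑) = 0*(⅑ + G) = 0)
157*(88 + q((v(-3) - 1*(-5))/(-1 + 3))) = 157*(88 + 0) = 157*88 = 13816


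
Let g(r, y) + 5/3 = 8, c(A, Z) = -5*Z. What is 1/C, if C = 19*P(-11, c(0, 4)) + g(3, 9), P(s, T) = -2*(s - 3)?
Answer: 3/1615 ≈ 0.0018576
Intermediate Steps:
P(s, T) = 6 - 2*s (P(s, T) = -2*(-3 + s) = 6 - 2*s)
g(r, y) = 19/3 (g(r, y) = -5/3 + 8 = 19/3)
C = 1615/3 (C = 19*(6 - 2*(-11)) + 19/3 = 19*(6 + 22) + 19/3 = 19*28 + 19/3 = 532 + 19/3 = 1615/3 ≈ 538.33)
1/C = 1/(1615/3) = 3/1615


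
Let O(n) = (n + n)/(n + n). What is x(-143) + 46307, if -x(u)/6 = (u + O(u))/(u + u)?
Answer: 6621475/143 ≈ 46304.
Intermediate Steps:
O(n) = 1 (O(n) = (2*n)/((2*n)) = (2*n)*(1/(2*n)) = 1)
x(u) = -3*(1 + u)/u (x(u) = -6*(u + 1)/(u + u) = -6*(1 + u)/(2*u) = -6*(1 + u)*1/(2*u) = -3*(1 + u)/u)
x(-143) + 46307 = (-3 - 3/(-143)) + 46307 = (-3 - 3*(-1/143)) + 46307 = (-3 + 3/143) + 46307 = -426/143 + 46307 = 6621475/143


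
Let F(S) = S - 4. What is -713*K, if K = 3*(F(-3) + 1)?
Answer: 12834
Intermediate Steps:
F(S) = -4 + S
K = -18 (K = 3*((-4 - 3) + 1) = 3*(-7 + 1) = 3*(-6) = -18)
-713*K = -713*(-18) = 12834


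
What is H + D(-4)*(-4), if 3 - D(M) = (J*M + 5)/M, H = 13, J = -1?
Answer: -8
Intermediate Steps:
D(M) = 3 - (5 - M)/M (D(M) = 3 - (-M + 5)/M = 3 - (5 - M)/M)
H + D(-4)*(-4) = 13 + (4 - 5/(-4))*(-4) = 13 + (4 - 5*(-1/4))*(-4) = 13 + (4 + 5/4)*(-4) = 13 + (21/4)*(-4) = 13 - 21 = -8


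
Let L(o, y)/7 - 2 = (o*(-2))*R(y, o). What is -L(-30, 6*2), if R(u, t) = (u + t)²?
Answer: -136094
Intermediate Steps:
R(u, t) = (t + u)²
L(o, y) = 14 - 14*o*(o + y)² (L(o, y) = 14 + 7*((o*(-2))*(o + y)²) = 14 + 7*((-2*o)*(o + y)²) = 14 + 7*(-2*o*(o + y)²) = 14 - 14*o*(o + y)²)
-L(-30, 6*2) = -(14 - 14*(-30)*(-30 + 6*2)²) = -(14 - 14*(-30)*(-30 + 12)²) = -(14 - 14*(-30)*(-18)²) = -(14 - 14*(-30)*324) = -(14 + 136080) = -1*136094 = -136094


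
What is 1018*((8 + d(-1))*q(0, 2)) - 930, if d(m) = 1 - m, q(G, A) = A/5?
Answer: 3142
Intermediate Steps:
q(G, A) = A/5 (q(G, A) = A*(⅕) = A/5)
1018*((8 + d(-1))*q(0, 2)) - 930 = 1018*((8 + (1 - 1*(-1)))*((⅕)*2)) - 930 = 1018*((8 + (1 + 1))*(⅖)) - 930 = 1018*((8 + 2)*(⅖)) - 930 = 1018*(10*(⅖)) - 930 = 1018*4 - 930 = 4072 - 930 = 3142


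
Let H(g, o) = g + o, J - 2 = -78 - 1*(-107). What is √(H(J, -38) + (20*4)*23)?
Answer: √1833 ≈ 42.814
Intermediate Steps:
J = 31 (J = 2 + (-78 - 1*(-107)) = 2 + (-78 + 107) = 2 + 29 = 31)
√(H(J, -38) + (20*4)*23) = √((31 - 38) + (20*4)*23) = √(-7 + 80*23) = √(-7 + 1840) = √1833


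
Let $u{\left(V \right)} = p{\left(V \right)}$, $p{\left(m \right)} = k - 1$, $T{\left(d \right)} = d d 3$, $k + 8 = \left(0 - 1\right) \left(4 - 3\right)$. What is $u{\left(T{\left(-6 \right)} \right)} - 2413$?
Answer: $-2423$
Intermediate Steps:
$k = -9$ ($k = -8 + \left(0 - 1\right) \left(4 - 3\right) = -8 - 1 = -9$)
$T{\left(d \right)} = 3 d^{2}$ ($T{\left(d \right)} = d^{2} \cdot 3 = 3 d^{2}$)
$p{\left(m \right)} = -10$ ($p{\left(m \right)} = -9 - 1 = -10$)
$u{\left(V \right)} = -10$
$u{\left(T{\left(-6 \right)} \right)} - 2413 = -10 - 2413 = -2423$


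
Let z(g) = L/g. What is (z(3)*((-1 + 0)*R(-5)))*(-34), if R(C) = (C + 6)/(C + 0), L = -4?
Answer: 136/15 ≈ 9.0667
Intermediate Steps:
R(C) = (6 + C)/C
z(g) = -4/g
(z(3)*((-1 + 0)*R(-5)))*(-34) = ((-4/3)*((-1 + 0)*((6 - 5)/(-5))))*(-34) = ((-4*1/3)*(-(-1)/5))*(-34) = -(-4)*(-1)/(3*5)*(-34) = -4/3*1/5*(-34) = -4/15*(-34) = 136/15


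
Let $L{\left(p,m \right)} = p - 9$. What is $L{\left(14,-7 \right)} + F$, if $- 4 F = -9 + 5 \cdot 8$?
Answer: $- \frac{11}{4} \approx -2.75$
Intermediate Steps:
$L{\left(p,m \right)} = -9 + p$
$F = - \frac{31}{4}$ ($F = - \frac{-9 + 5 \cdot 8}{4} = - \frac{-9 + 40}{4} = \left(- \frac{1}{4}\right) 31 = - \frac{31}{4} \approx -7.75$)
$L{\left(14,-7 \right)} + F = \left(-9 + 14\right) - \frac{31}{4} = 5 - \frac{31}{4} = - \frac{11}{4}$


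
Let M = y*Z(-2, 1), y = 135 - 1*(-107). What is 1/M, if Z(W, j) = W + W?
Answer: -1/968 ≈ -0.0010331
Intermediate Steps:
Z(W, j) = 2*W
y = 242 (y = 135 + 107 = 242)
M = -968 (M = 242*(2*(-2)) = 242*(-4) = -968)
1/M = 1/(-968) = -1/968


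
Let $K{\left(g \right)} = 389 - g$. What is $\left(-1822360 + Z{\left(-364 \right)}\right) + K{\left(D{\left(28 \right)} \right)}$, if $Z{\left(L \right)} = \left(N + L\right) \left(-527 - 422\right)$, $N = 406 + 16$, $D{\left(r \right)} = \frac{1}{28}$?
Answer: $- \frac{52556365}{28} \approx -1.877 \cdot 10^{6}$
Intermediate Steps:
$D{\left(r \right)} = \frac{1}{28}$
$N = 422$
$Z{\left(L \right)} = -400478 - 949 L$ ($Z{\left(L \right)} = \left(422 + L\right) \left(-527 - 422\right) = \left(422 + L\right) \left(-949\right) = -400478 - 949 L$)
$\left(-1822360 + Z{\left(-364 \right)}\right) + K{\left(D{\left(28 \right)} \right)} = \left(-1822360 - 55042\right) + \left(389 - \frac{1}{28}\right) = \left(-1822360 + \left(-400478 + 345436\right)\right) + \left(389 - \frac{1}{28}\right) = \left(-1822360 - 55042\right) + \frac{10891}{28} = -1877402 + \frac{10891}{28} = - \frac{52556365}{28}$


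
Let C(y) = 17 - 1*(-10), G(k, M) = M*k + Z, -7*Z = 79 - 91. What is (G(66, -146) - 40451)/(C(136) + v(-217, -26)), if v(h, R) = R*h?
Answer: -350597/39683 ≈ -8.8349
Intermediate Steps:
Z = 12/7 (Z = -(79 - 91)/7 = -⅐*(-12) = 12/7 ≈ 1.7143)
G(k, M) = 12/7 + M*k (G(k, M) = M*k + 12/7 = 12/7 + M*k)
C(y) = 27 (C(y) = 17 + 10 = 27)
(G(66, -146) - 40451)/(C(136) + v(-217, -26)) = ((12/7 - 146*66) - 40451)/(27 - 26*(-217)) = ((12/7 - 9636) - 40451)/(27 + 5642) = (-67440/7 - 40451)/5669 = -350597/7*1/5669 = -350597/39683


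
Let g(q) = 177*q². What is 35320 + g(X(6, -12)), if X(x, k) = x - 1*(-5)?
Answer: 56737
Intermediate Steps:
X(x, k) = 5 + x (X(x, k) = x + 5 = 5 + x)
35320 + g(X(6, -12)) = 35320 + 177*(5 + 6)² = 35320 + 177*11² = 35320 + 177*121 = 35320 + 21417 = 56737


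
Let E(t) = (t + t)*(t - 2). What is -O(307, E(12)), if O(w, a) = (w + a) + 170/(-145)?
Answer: -15829/29 ≈ -545.83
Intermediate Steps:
E(t) = 2*t*(-2 + t) (E(t) = (2*t)*(-2 + t) = 2*t*(-2 + t))
O(w, a) = -34/29 + a + w (O(w, a) = (a + w) + 170*(-1/145) = (a + w) - 34/29 = -34/29 + a + w)
-O(307, E(12)) = -(-34/29 + 2*12*(-2 + 12) + 307) = -(-34/29 + 2*12*10 + 307) = -(-34/29 + 240 + 307) = -1*15829/29 = -15829/29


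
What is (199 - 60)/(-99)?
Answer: -139/99 ≈ -1.4040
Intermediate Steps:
(199 - 60)/(-99) = -1/99*139 = -139/99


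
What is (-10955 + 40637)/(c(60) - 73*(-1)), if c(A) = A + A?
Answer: 29682/193 ≈ 153.79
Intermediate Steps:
c(A) = 2*A
(-10955 + 40637)/(c(60) - 73*(-1)) = (-10955 + 40637)/(2*60 - 73*(-1)) = 29682/(120 + 73) = 29682/193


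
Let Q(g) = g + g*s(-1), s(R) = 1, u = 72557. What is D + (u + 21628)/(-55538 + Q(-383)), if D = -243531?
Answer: -66240887/272 ≈ -2.4353e+5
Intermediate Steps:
Q(g) = 2*g (Q(g) = g + g*1 = g + g = 2*g)
D + (u + 21628)/(-55538 + Q(-383)) = -243531 + (72557 + 21628)/(-55538 + 2*(-383)) = -243531 + 94185/(-55538 - 766) = -243531 + 94185/(-56304) = -243531 + 94185*(-1/56304) = -243531 - 455/272 = -66240887/272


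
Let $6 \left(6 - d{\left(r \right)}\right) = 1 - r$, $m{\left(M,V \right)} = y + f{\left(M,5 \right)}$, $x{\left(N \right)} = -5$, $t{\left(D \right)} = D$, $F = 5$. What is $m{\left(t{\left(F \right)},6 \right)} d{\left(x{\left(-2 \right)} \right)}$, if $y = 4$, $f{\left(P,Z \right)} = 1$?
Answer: $25$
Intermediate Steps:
$m{\left(M,V \right)} = 5$ ($m{\left(M,V \right)} = 4 + 1 = 5$)
$d{\left(r \right)} = \frac{35}{6} + \frac{r}{6}$ ($d{\left(r \right)} = 6 - \frac{1 - r}{6} = 6 + \left(- \frac{1}{6} + \frac{r}{6}\right) = \frac{35}{6} + \frac{r}{6}$)
$m{\left(t{\left(F \right)},6 \right)} d{\left(x{\left(-2 \right)} \right)} = 5 \left(\frac{35}{6} + \frac{1}{6} \left(-5\right)\right) = 5 \left(\frac{35}{6} - \frac{5}{6}\right) = 5 \cdot 5 = 25$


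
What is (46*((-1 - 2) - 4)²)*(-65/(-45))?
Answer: 29302/9 ≈ 3255.8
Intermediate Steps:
(46*((-1 - 2) - 4)²)*(-65/(-45)) = (46*(-3 - 4)²)*(-65*(-1/45)) = (46*(-7)²)*(13/9) = (46*49)*(13/9) = 2254*(13/9) = 29302/9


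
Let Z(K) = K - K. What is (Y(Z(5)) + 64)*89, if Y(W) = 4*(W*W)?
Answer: 5696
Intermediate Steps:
Z(K) = 0
Y(W) = 4*W²
(Y(Z(5)) + 64)*89 = (4*0² + 64)*89 = (4*0 + 64)*89 = (0 + 64)*89 = 64*89 = 5696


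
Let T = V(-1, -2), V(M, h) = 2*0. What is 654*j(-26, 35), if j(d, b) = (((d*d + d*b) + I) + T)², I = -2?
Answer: 36425184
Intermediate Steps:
V(M, h) = 0
T = 0
j(d, b) = (-2 + d² + b*d)² (j(d, b) = (((d*d + d*b) - 2) + 0)² = (((d² + b*d) - 2) + 0)² = ((-2 + d² + b*d) + 0)² = (-2 + d² + b*d)²)
654*j(-26, 35) = 654*(-2 + (-26)² + 35*(-26))² = 654*(-2 + 676 - 910)² = 654*(-236)² = 654*55696 = 36425184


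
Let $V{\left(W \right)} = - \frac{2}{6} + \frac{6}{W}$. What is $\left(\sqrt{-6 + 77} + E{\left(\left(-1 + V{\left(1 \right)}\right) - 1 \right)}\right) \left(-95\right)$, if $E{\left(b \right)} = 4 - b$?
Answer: $- \frac{95}{3} - 95 \sqrt{71} \approx -832.15$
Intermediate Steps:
$V{\left(W \right)} = - \frac{1}{3} + \frac{6}{W}$ ($V{\left(W \right)} = \left(-2\right) \frac{1}{6} + \frac{6}{W} = - \frac{1}{3} + \frac{6}{W}$)
$\left(\sqrt{-6 + 77} + E{\left(\left(-1 + V{\left(1 \right)}\right) - 1 \right)}\right) \left(-95\right) = \left(\sqrt{-6 + 77} + \left(4 - \left(\left(-1 + \frac{18 - 1}{3 \cdot 1}\right) - 1\right)\right)\right) \left(-95\right) = \left(\sqrt{71} + \left(4 - \left(\left(-1 + \frac{1}{3} \cdot 1 \left(18 - 1\right)\right) - 1\right)\right)\right) \left(-95\right) = \left(\sqrt{71} + \left(4 - \left(\left(-1 + \frac{1}{3} \cdot 1 \cdot 17\right) - 1\right)\right)\right) \left(-95\right) = \left(\sqrt{71} + \left(4 - \left(\left(-1 + \frac{17}{3}\right) - 1\right)\right)\right) \left(-95\right) = \left(\sqrt{71} + \left(4 - \left(\frac{14}{3} - 1\right)\right)\right) \left(-95\right) = \left(\sqrt{71} + \left(4 - \frac{11}{3}\right)\right) \left(-95\right) = \left(\sqrt{71} + \frac{1}{3}\right) \left(-95\right) = \left(\frac{1}{3} + \sqrt{71}\right) \left(-95\right) = - \frac{95}{3} - 95 \sqrt{71}$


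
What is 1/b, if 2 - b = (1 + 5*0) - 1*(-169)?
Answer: -1/168 ≈ -0.0059524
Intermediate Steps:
b = -168 (b = 2 - ((1 + 5*0) - 1*(-169)) = 2 - ((1 + 0) + 169) = 2 - (1 + 169) = 2 - 1*170 = 2 - 170 = -168)
1/b = 1/(-168) = -1/168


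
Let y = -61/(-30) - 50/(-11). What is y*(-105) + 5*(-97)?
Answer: -25867/22 ≈ -1175.8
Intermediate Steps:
y = 2171/330 (y = -61*(-1/30) - 50*(-1/11) = 61/30 + 50/11 = 2171/330 ≈ 6.5788)
y*(-105) + 5*(-97) = (2171/330)*(-105) + 5*(-97) = -15197/22 - 485 = -25867/22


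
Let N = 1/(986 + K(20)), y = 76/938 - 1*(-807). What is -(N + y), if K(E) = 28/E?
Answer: -1868760522/2315453 ≈ -807.08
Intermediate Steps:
y = 378521/469 (y = 76*(1/938) + 807 = 38/469 + 807 = 378521/469 ≈ 807.08)
N = 5/4937 (N = 1/(986 + 28/20) = 1/(986 + 28*(1/20)) = 1/(986 + 7/5) = 1/(4937/5) = 5/4937 ≈ 0.0010128)
-(N + y) = -(5/4937 + 378521/469) = -1*1868760522/2315453 = -1868760522/2315453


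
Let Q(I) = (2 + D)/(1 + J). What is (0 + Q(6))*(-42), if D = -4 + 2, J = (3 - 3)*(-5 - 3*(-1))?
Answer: 0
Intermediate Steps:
J = 0 (J = 0*(-5 + 3) = 0*(-2) = 0)
D = -2
Q(I) = 0 (Q(I) = (2 - 2)/(1 + 0) = 0/1 = 0*1 = 0)
(0 + Q(6))*(-42) = (0 + 0)*(-42) = 0*(-42) = 0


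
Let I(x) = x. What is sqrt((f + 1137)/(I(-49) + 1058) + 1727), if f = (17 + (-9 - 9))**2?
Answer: sqrt(1759374129)/1009 ≈ 41.571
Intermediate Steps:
f = 1 (f = (17 - 18)**2 = (-1)**2 = 1)
sqrt((f + 1137)/(I(-49) + 1058) + 1727) = sqrt((1 + 1137)/(-49 + 1058) + 1727) = sqrt(1138/1009 + 1727) = sqrt(1743681/1009) = sqrt(1759374129)/1009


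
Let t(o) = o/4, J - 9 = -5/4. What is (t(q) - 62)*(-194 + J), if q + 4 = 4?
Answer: 23095/2 ≈ 11548.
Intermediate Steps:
q = 0 (q = -4 + 4 = 0)
J = 31/4 (J = 9 - 5/4 = 31/4 ≈ 7.7500)
t(o) = o/4 (t(o) = o*(1/4) = o/4)
(t(q) - 62)*(-194 + J) = ((1/4)*0 - 62)*(-194 + 31/4) = (0 - 62)*(-745/4) = -62*(-745/4) = 23095/2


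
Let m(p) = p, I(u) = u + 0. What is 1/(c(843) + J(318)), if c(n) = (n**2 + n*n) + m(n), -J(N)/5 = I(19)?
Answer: 1/1422046 ≈ 7.0321e-7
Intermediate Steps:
I(u) = u
J(N) = -95 (J(N) = -5*19 = -95)
c(n) = n + 2*n**2 (c(n) = (n**2 + n*n) + n = (n**2 + n**2) + n = 2*n**2 + n = n + 2*n**2)
1/(c(843) + J(318)) = 1/(843*(1 + 2*843) - 95) = 1/(843*(1 + 1686) - 95) = 1/(843*1687 - 95) = 1/(1422141 - 95) = 1/1422046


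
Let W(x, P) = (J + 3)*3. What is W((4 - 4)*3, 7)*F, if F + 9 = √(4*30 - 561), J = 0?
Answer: -81 + 189*I ≈ -81.0 + 189.0*I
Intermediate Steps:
W(x, P) = 9 (W(x, P) = (0 + 3)*3 = 3*3 = 9)
F = -9 + 21*I (F = -9 + √(4*30 - 561) = -9 + √(120 - 561) = -9 + √(-441) = -9 + 21*I ≈ -9.0 + 21.0*I)
W((4 - 4)*3, 7)*F = 9*(-9 + 21*I) = -81 + 189*I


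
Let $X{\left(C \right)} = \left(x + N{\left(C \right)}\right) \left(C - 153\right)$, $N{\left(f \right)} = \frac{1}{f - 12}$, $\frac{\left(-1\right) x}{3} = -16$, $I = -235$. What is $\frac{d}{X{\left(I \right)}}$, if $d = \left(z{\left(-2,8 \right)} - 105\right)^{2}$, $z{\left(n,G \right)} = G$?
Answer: $- \frac{23959}{47420} \approx -0.50525$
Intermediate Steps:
$d = 9409$ ($d = \left(8 - 105\right)^{2} = \left(-97\right)^{2} = 9409$)
$x = 48$ ($x = \left(-3\right) \left(-16\right) = 48$)
$N{\left(f \right)} = \frac{1}{-12 + f}$
$X{\left(C \right)} = \left(-153 + C\right) \left(48 + \frac{1}{-12 + C}\right)$ ($X{\left(C \right)} = \left(48 + \frac{1}{-12 + C}\right) \left(C - 153\right) = \left(48 + \frac{1}{-12 + C}\right) \left(-153 + C\right) = \left(-153 + C\right) \left(48 + \frac{1}{-12 + C}\right)$)
$\frac{d}{X{\left(I \right)}} = \frac{9409}{\frac{1}{-12 - 235} \left(87975 - -1860965 + 48 \left(-235\right)^{2}\right)} = \frac{9409}{\frac{1}{-247} \left(87975 + 1860965 + 48 \cdot 55225\right)} = \frac{9409}{\left(- \frac{1}{247}\right) \left(87975 + 1860965 + 2650800\right)} = \frac{9409}{\left(- \frac{1}{247}\right) 4599740} = \frac{9409}{- \frac{4599740}{247}} = 9409 \left(- \frac{247}{4599740}\right) = - \frac{23959}{47420}$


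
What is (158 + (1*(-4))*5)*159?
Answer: 21942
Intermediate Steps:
(158 + (1*(-4))*5)*159 = (158 - 4*5)*159 = (158 - 20)*159 = 138*159 = 21942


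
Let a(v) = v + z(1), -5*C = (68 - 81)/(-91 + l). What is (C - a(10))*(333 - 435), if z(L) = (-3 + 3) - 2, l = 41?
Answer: 102663/125 ≈ 821.30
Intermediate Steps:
z(L) = -2 (z(L) = 0 - 2 = -2)
C = -13/250 (C = -(68 - 81)/(5*(-91 + 41)) = -(-13)/(5*(-50)) = -(-13)*(-1)/(5*50) = -⅕*13/50 = -13/250 ≈ -0.052000)
a(v) = -2 + v (a(v) = v - 2 = -2 + v)
(C - a(10))*(333 - 435) = (-13/250 - (-2 + 10))*(333 - 435) = (-13/250 - 1*8)*(-102) = (-13/250 - 8)*(-102) = -2013/250*(-102) = 102663/125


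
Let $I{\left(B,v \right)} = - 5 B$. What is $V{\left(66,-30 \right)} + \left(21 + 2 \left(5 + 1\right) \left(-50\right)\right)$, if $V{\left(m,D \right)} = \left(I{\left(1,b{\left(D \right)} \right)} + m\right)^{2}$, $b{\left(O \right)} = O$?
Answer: $3142$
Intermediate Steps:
$V{\left(m,D \right)} = \left(-5 + m\right)^{2}$ ($V{\left(m,D \right)} = \left(\left(-5\right) 1 + m\right)^{2} = \left(-5 + m\right)^{2}$)
$V{\left(66,-30 \right)} + \left(21 + 2 \left(5 + 1\right) \left(-50\right)\right) = \left(-5 + 66\right)^{2} + \left(21 + 2 \left(5 + 1\right) \left(-50\right)\right) = 61^{2} + \left(21 + 2 \cdot 6 \left(-50\right)\right) = 3721 + \left(21 + 12 \left(-50\right)\right) = 3721 + \left(21 - 600\right) = 3721 - 579 = 3142$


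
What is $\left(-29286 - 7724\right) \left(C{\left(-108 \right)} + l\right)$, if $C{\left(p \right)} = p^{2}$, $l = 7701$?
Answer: $-716698650$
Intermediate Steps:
$\left(-29286 - 7724\right) \left(C{\left(-108 \right)} + l\right) = \left(-29286 - 7724\right) \left(\left(-108\right)^{2} + 7701\right) = - 37010 \left(11664 + 7701\right) = \left(-37010\right) 19365 = -716698650$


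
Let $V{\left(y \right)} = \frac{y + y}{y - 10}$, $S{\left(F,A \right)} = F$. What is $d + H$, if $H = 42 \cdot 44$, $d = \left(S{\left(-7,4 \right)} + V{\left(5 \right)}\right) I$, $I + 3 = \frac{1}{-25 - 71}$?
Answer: $\frac{60003}{32} \approx 1875.1$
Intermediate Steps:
$I = - \frac{289}{96}$ ($I = -3 + \frac{1}{-25 - 71} = -3 + \frac{1}{-96} = -3 - \frac{1}{96} = - \frac{289}{96} \approx -3.0104$)
$V{\left(y \right)} = \frac{2 y}{-10 + y}$
$d = \frac{867}{32}$ ($d = \left(-7 + 2 \cdot 5 \frac{1}{-10 + 5}\right) \left(- \frac{289}{96}\right) = \left(-7 + 2 \cdot 5 \frac{1}{-5}\right) \left(- \frac{289}{96}\right) = \left(-7 + 2 \cdot 5 \left(- \frac{1}{5}\right)\right) \left(- \frac{289}{96}\right) = \left(-7 - 2\right) \left(- \frac{289}{96}\right) = \left(-9\right) \left(- \frac{289}{96}\right) = \frac{867}{32} \approx 27.094$)
$H = 1848$
$d + H = \frac{867}{32} + 1848 = \frac{60003}{32}$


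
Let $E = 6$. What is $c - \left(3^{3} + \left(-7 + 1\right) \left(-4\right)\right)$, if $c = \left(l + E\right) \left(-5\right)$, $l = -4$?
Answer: $-61$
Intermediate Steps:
$c = -10$ ($c = \left(-4 + 6\right) \left(-5\right) = 2 \left(-5\right) = -10$)
$c - \left(3^{3} + \left(-7 + 1\right) \left(-4\right)\right) = -10 - \left(3^{3} + \left(-7 + 1\right) \left(-4\right)\right) = -10 - \left(27 - -24\right) = -10 - \left(27 + 24\right) = -10 - 51 = -61$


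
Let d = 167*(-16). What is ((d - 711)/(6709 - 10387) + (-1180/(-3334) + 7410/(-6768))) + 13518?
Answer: 15582005828527/1152670488 ≈ 13518.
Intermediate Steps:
d = -2672
((d - 711)/(6709 - 10387) + (-1180/(-3334) + 7410/(-6768))) + 13518 = ((-2672 - 711)/(6709 - 10387) + (-1180/(-3334) + 7410/(-6768))) + 13518 = (-3383/(-3678) + (-1180*(-1/3334) + 7410*(-1/6768))) + 13518 = (-3383*(-1/3678) + (590/1667 - 1235/1128)) + 13518 = (3383/3678 - 1393225/1880376) + 13518 = 206171743/1152670488 + 13518 = 15582005828527/1152670488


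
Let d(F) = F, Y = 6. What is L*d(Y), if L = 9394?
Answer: 56364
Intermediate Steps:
L*d(Y) = 9394*6 = 56364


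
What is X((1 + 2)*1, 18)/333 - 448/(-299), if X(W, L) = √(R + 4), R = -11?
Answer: 448/299 + I*√7/333 ≈ 1.4983 + 0.0079452*I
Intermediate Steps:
X(W, L) = I*√7 (X(W, L) = √(-11 + 4) = √(-7) = I*√7)
X((1 + 2)*1, 18)/333 - 448/(-299) = (I*√7)/333 - 448/(-299) = (I*√7)*(1/333) - 448*(-1/299) = I*√7/333 + 448/299 = 448/299 + I*√7/333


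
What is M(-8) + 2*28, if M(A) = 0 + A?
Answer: 48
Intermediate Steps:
M(A) = A
M(-8) + 2*28 = -8 + 2*28 = -8 + 56 = 48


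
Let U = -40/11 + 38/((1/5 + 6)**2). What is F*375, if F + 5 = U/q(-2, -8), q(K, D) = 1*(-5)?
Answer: -17721375/10571 ≈ -1676.4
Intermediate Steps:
q(K, D) = -5
U = -27990/10571 (U = -40*1/11 + 38/((1/5 + 6)**2) = -40/11 + 38/((31/5)**2) = -40/11 + 38/(961/25) = -40/11 + 38*(25/961) = -40/11 + 950/961 = -27990/10571 ≈ -2.6478)
F = -47257/10571 (F = -5 - 27990/10571/(-5) = -5 - 27990/10571*(-1/5) = -5 + 5598/10571 = -47257/10571 ≈ -4.4704)
F*375 = -47257/10571*375 = -17721375/10571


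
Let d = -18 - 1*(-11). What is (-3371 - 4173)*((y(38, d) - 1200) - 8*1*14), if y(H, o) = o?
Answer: 9950536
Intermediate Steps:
d = -7 (d = -18 + 11 = -7)
(-3371 - 4173)*((y(38, d) - 1200) - 8*1*14) = (-3371 - 4173)*((-7 - 1200) - 8*1*14) = -7544*(-1207 - 8*14) = -7544*(-1207 - 112) = -7544*(-1319) = 9950536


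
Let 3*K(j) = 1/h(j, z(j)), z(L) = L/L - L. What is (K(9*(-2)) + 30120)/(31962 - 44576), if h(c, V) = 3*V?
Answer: -5150521/2156994 ≈ -2.3878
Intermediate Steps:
z(L) = 1 - L
K(j) = 1/(3*(3 - 3*j)) (K(j) = 1/(3*((3*(1 - j)))) = 1/(3*(3 - 3*j)))
(K(9*(-2)) + 30120)/(31962 - 44576) = (-1/(-9 + 9*(9*(-2))) + 30120)/(31962 - 44576) = (-1/(-9 + 9*(-18)) + 30120)/(-12614) = (-1/(-9 - 162) + 30120)*(-1/12614) = (-1/(-171) + 30120)*(-1/12614) = (-1*(-1/171) + 30120)*(-1/12614) = (1/171 + 30120)*(-1/12614) = (5150521/171)*(-1/12614) = -5150521/2156994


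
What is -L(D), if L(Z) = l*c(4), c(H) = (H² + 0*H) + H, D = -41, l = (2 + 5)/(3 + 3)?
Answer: -70/3 ≈ -23.333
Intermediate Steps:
l = 7/6 ≈ 1.1667
c(H) = H + H² (c(H) = (H² + 0) + H = H² + H = H + H²)
L(Z) = 70/3 (L(Z) = 7*(4*(1 + 4))/6 = 7*(4*5)/6 = (7/6)*20 = 70/3)
-L(D) = -1*70/3 = -70/3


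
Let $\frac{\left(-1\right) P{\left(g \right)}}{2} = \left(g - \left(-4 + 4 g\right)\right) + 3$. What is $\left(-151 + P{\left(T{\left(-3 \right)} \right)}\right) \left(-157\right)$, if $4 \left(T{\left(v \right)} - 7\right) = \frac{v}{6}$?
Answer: $\frac{77715}{4} \approx 19429.0$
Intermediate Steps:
$T{\left(v \right)} = 7 + \frac{v}{24}$ ($T{\left(v \right)} = 7 + \frac{v \frac{1}{6}}{4} = 7 + \frac{\frac{1}{6} v}{4} = 7 + \frac{v}{24}$)
$P{\left(g \right)} = -14 + 6 g$ ($P{\left(g \right)} = - 2 \left(\left(g - \left(-4 + 4 g\right)\right) + 3\right) = - 2 \left(\left(4 - 3 g\right) + 3\right) = - 2 \left(7 - 3 g\right) = -14 + 6 g$)
$\left(-151 + P{\left(T{\left(-3 \right)} \right)}\right) \left(-157\right) = \left(-151 - \left(14 - 6 \left(7 + \frac{1}{24} \left(-3\right)\right)\right)\right) \left(-157\right) = \left(-151 - \left(14 - 6 \left(7 - \frac{1}{8}\right)\right)\right) \left(-157\right) = \left(-151 + \left(-14 + 6 \cdot \frac{55}{8}\right)\right) \left(-157\right) = \left(-151 + \left(-14 + \frac{165}{4}\right)\right) \left(-157\right) = \left(-151 + \frac{109}{4}\right) \left(-157\right) = \left(- \frac{495}{4}\right) \left(-157\right) = \frac{77715}{4}$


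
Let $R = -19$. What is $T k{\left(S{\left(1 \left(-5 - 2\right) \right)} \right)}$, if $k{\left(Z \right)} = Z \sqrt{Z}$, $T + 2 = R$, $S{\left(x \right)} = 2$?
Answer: $- 42 \sqrt{2} \approx -59.397$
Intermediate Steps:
$T = -21$ ($T = -2 - 19 = -21$)
$k{\left(Z \right)} = Z^{\frac{3}{2}}$
$T k{\left(S{\left(1 \left(-5 - 2\right) \right)} \right)} = - 21 \cdot 2^{\frac{3}{2}} = - 21 \cdot 2 \sqrt{2} = - 42 \sqrt{2}$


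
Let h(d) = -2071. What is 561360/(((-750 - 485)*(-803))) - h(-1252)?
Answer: 410876483/198341 ≈ 2071.6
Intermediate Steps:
561360/(((-750 - 485)*(-803))) - h(-1252) = 561360/(((-750 - 485)*(-803))) - 1*(-2071) = 561360/((-1235*(-803))) + 2071 = 561360/991705 + 2071 = 561360*(1/991705) + 2071 = 112272/198341 + 2071 = 410876483/198341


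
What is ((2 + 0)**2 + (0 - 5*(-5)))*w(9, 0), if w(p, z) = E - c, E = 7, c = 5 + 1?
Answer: 29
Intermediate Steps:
c = 6
w(p, z) = 1 (w(p, z) = 7 - 1*6 = 7 - 6 = 1)
((2 + 0)**2 + (0 - 5*(-5)))*w(9, 0) = ((2 + 0)**2 + (0 - 5*(-5)))*1 = (2**2 + (0 + 25))*1 = (4 + 25)*1 = 29*1 = 29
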